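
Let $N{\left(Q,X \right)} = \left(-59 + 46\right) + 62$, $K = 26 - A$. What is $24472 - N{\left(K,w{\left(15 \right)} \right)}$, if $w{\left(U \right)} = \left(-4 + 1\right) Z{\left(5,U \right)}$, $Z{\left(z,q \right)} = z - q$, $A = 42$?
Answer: $24423$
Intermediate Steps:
$K = -16$ ($K = 26 - 42 = -16$)
$w{\left(U \right)} = -15 + 3 U$ ($w{\left(U \right)} = \left(-4 + 1\right) \left(5 - U\right) = - 3 \left(5 - U\right) = -15 + 3 U$)
$N{\left(Q,X \right)} = 49$ ($N{\left(Q,X \right)} = -13 + 62 = 49$)
$24472 - N{\left(K,w{\left(15 \right)} \right)} = 24472 - 49 = 24423$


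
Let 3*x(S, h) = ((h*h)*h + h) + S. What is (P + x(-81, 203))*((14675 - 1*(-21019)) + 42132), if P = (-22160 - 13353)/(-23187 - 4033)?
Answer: 2953630953987749/13610 ≈ 2.1702e+11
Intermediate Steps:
x(S, h) = S/3 + h/3 + h³/3 (x(S, h) = (((h*h)*h + h) + S)/3 = ((h²*h + h) + S)/3 = ((h³ + h) + S)/3 = ((h + h³) + S)/3 = (S + h + h³)/3 = S/3 + h/3 + h³/3)
P = 35513/27220 (P = -35513/(-27220) = -35513*(-1/27220) = 35513/27220 ≈ 1.3047)
(P + x(-81, 203))*((14675 - 1*(-21019)) + 42132) = (35513/27220 + ((⅓)*(-81) + (⅓)*203 + (⅓)*203³))*((14675 - 1*(-21019)) + 42132) = (35513/27220 + (-27 + 203/3 + (⅓)*8365427))*((14675 + 21019) + 42132) = (35513/27220 + (-27 + 203/3 + 8365427/3))*(35694 + 42132) = (35513/27220 + 8365549/3)*77826 = (227710350319/81660)*77826 = 2953630953987749/13610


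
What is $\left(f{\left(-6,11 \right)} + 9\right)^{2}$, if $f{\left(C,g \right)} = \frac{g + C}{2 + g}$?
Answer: $\frac{14884}{169} \approx 88.071$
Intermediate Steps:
$f{\left(C,g \right)} = \frac{C + g}{2 + g}$
$\left(f{\left(-6,11 \right)} + 9\right)^{2} = \left(\frac{-6 + 11}{2 + 11} + 9\right)^{2} = \left(\frac{1}{13} \cdot 5 + 9\right)^{2} = \left(\frac{5}{13} + 9\right)^{2} = \left(\frac{122}{13}\right)^{2} = \frac{14884}{169}$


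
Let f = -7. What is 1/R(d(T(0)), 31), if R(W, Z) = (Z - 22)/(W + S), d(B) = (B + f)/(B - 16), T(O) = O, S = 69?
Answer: 1111/144 ≈ 7.7153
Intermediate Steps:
d(B) = (-7 + B)/(-16 + B) (d(B) = (B - 7)/(B - 16) = (-7 + B)/(-16 + B))
R(W, Z) = (-22 + Z)/(69 + W) (R(W, Z) = (Z - 22)/(W + 69) = (-22 + Z)/(69 + W))
1/R(d(T(0)), 31) = 1/((-22 + 31)/(69 + (-7 + 0)/(-16 + 0))) = 1/(9/(69 - 7/(-16))) = 1/(9/(69 - 1/16*(-7))) = 1/(9/(69 + 7/16)) = 1/(9/(1111/16)) = 1/((16/1111)*9) = 1/(144/1111) = 1111/144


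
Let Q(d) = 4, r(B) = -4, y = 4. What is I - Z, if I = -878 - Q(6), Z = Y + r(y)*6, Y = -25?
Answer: -833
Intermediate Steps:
Z = -49 (Z = -25 - 4*6 = -25 - 24 = -49)
I = -882 (I = -878 - 1*4 = -878 - 4 = -882)
I - Z = -882 - 1*(-49) = -882 + 49 = -833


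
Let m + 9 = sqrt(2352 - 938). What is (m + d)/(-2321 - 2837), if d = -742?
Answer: 751/5158 - sqrt(1414)/5158 ≈ 0.13831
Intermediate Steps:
m = -9 + sqrt(1414) (m = -9 + sqrt(2352 - 938) = -9 + sqrt(1414) ≈ 28.603)
(m + d)/(-2321 - 2837) = ((-9 + sqrt(1414)) - 742)/(-2321 - 2837) = (-751 + sqrt(1414))/(-5158) = (-751 + sqrt(1414))*(-1/5158) = 751/5158 - sqrt(1414)/5158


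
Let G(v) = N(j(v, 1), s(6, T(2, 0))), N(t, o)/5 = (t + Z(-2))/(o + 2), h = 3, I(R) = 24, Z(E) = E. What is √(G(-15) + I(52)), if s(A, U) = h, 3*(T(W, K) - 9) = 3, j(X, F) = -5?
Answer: √17 ≈ 4.1231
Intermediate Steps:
T(W, K) = 10 (T(W, K) = 9 + (⅓)*3 = 9 + 1 = 10)
s(A, U) = 3
N(t, o) = 5*(-2 + t)/(2 + o) (N(t, o) = 5*((t - 2)/(o + 2)) = 5*((-2 + t)/(2 + o)) = 5*(-2 + t)/(2 + o))
G(v) = -7 (G(v) = 5*(-2 - 5)/(2 + 3) = 5*(-7)/5 = 5*(⅕)*(-7) = -7)
√(G(-15) + I(52)) = √(-7 + 24) = √17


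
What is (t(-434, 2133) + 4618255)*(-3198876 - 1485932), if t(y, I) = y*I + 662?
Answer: -17301909481560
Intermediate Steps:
t(y, I) = 662 + I*y (t(y, I) = I*y + 662 = 662 + I*y)
(t(-434, 2133) + 4618255)*(-3198876 - 1485932) = ((662 + 2133*(-434)) + 4618255)*(-3198876 - 1485932) = ((662 - 925722) + 4618255)*(-4684808) = (-925060 + 4618255)*(-4684808) = 3693195*(-4684808) = -17301909481560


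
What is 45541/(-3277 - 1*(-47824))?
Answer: 45541/44547 ≈ 1.0223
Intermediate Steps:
45541/(-3277 - 1*(-47824)) = 45541/(-3277 + 47824) = 45541/44547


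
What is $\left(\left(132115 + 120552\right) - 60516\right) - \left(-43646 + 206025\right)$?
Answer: $29772$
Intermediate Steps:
$\left(\left(132115 + 120552\right) - 60516\right) - \left(-43646 + 206025\right) = \left(252667 - 60516\right) - 162379 = 192151 - 162379 = 29772$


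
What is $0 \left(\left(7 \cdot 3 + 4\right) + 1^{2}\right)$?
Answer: $0$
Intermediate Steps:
$0 \left(\left(7 \cdot 3 + 4\right) + 1^{2}\right) = 0 \left(\left(21 + 4\right) + 1\right) = 0 \left(25 + 1\right) = 0 \cdot 26 = 0$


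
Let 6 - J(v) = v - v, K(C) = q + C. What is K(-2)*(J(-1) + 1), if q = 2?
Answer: 0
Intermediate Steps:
K(C) = 2 + C
J(v) = 6 (J(v) = 6 - (v - v) = 6 - 1*0 = 6 + 0 = 6)
K(-2)*(J(-1) + 1) = (2 - 2)*(6 + 1) = 0*7 = 0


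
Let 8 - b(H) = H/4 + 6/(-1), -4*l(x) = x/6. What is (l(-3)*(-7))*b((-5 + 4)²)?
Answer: -385/32 ≈ -12.031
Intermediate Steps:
l(x) = -x/24 (l(x) = -x/(4*6) = -x/24)
b(H) = 14 - H/4 (b(H) = 8 - (H/4 + 6/(-1)) = 8 - (H*(¼) + 6*(-1)) = 8 - (H/4 - 6) = 8 - (-6 + H/4) = 8 + (6 - H/4) = 14 - H/4)
(l(-3)*(-7))*b((-5 + 4)²) = (-1/24*(-3)*(-7))*(14 - (-5 + 4)²/4) = ((⅛)*(-7))*(14 - ¼*(-1)²) = -7*(14 - ¼*1)/8 = -7*(14 - ¼)/8 = -7/8*55/4 = -385/32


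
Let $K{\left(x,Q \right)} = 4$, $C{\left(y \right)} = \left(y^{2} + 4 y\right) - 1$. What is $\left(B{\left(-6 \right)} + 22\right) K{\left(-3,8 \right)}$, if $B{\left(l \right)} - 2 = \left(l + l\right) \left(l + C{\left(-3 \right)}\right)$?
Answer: $576$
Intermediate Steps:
$C{\left(y \right)} = -1 + y^{2} + 4 y$
$B{\left(l \right)} = 2 + 2 l \left(-4 + l\right)$ ($B{\left(l \right)} = 2 + \left(l + l\right) \left(l + \left(-1 + \left(-3\right)^{2} + 4 \left(-3\right)\right)\right) = 2 + 2 l \left(l - 4\right) = 2 + 2 l \left(-4 + l\right)$)
$\left(B{\left(-6 \right)} + 22\right) K{\left(-3,8 \right)} = \left(\left(2 - -48 + 2 \left(-6\right)^{2}\right) + 22\right) 4 = \left(\left(2 + 48 + 2 \cdot 36\right) + 22\right) 4 = \left(\left(2 + 48 + 72\right) + 22\right) 4 = \left(122 + 22\right) 4 = 144 \cdot 4 = 576$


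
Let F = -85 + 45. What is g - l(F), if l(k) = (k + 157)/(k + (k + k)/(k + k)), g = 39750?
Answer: 39753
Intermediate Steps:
F = -40
l(k) = (157 + k)/(1 + k) (l(k) = (157 + k)/(k + (2*k)/((2*k))) = (157 + k)/(k + (2*k)*(1/(2*k))) = (157 + k)/(k + 1) = (157 + k)/(1 + k))
g - l(F) = 39750 - (157 - 40)/(1 - 40) = 39750 - 117/(-39) = 39750 - (-1)*117/39 = 39750 - 1*(-3) = 39750 + 3 = 39753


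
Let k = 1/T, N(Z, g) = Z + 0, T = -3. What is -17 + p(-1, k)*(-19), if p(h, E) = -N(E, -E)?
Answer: -70/3 ≈ -23.333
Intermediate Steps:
N(Z, g) = Z
k = -⅓ (k = 1/(-3) = 1*(-⅓) = -⅓ ≈ -0.33333)
p(h, E) = -E
-17 + p(-1, k)*(-19) = -17 - 1*(-⅓)*(-19) = -17 + (⅓)*(-19) = -17 - 19/3 = -70/3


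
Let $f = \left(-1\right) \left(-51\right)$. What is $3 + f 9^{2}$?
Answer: $4134$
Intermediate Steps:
$f = 51$
$3 + f 9^{2} = 3 + 51 \cdot 9^{2} = 3 + 51 \cdot 81 = 3 + 4131 = 4134$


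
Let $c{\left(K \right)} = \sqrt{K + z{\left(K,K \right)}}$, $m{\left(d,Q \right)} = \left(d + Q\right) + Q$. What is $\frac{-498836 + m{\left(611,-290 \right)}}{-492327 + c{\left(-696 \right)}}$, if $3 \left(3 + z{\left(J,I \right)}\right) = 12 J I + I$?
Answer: $\frac{245575169235}{242383938196} + \frac{498805 \sqrt{1936733}}{242383938196} \approx 1.016$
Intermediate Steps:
$z{\left(J,I \right)} = -3 + \frac{I}{3} + 4 I J$ ($z{\left(J,I \right)} = -3 + \frac{12 J I + I}{3} = -3 + \frac{12 I J + I}{3} = -3 + \frac{I + 12 I J}{3} = -3 + \left(\frac{I}{3} + 4 I J\right) = -3 + \frac{I}{3} + 4 I J$)
$m{\left(d,Q \right)} = d + 2 Q$ ($m{\left(d,Q \right)} = \left(Q + d\right) + Q = d + 2 Q$)
$c{\left(K \right)} = \sqrt{-3 + 4 K^{2} + \frac{4 K}{3}}$ ($c{\left(K \right)} = \sqrt{K + \left(-3 + \frac{K}{3} + 4 K K\right)} = \sqrt{K + \left(-3 + \frac{K}{3} + 4 K^{2}\right)} = \sqrt{K + \left(-3 + 4 K^{2} + \frac{K}{3}\right)} = \sqrt{-3 + 4 K^{2} + \frac{4 K}{3}}$)
$\frac{-498836 + m{\left(611,-290 \right)}}{-492327 + c{\left(-696 \right)}} = \frac{-498836 + \left(611 + 2 \left(-290\right)\right)}{-492327 + \frac{\sqrt{-27 + 12 \left(-696\right) + 36 \left(-696\right)^{2}}}{3}} = \frac{-498836 + \left(611 - 580\right)}{-492327 + \frac{\sqrt{-27 - 8352 + 36 \cdot 484416}}{3}} = \frac{-498836 + 31}{-492327 + \frac{\sqrt{-27 - 8352 + 17438976}}{3}} = - \frac{498805}{-492327 + \frac{\sqrt{17430597}}{3}} = - \frac{498805}{-492327 + \frac{3 \sqrt{1936733}}{3}} = - \frac{498805}{-492327 + \sqrt{1936733}}$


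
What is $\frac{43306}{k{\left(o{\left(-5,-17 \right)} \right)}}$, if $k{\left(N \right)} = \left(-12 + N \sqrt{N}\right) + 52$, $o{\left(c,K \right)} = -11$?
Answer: $\frac{1732240}{2931} + \frac{476366 i \sqrt{11}}{2931} \approx 591.01 + 539.04 i$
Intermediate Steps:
$k{\left(N \right)} = 40 + N^{\frac{3}{2}}$ ($k{\left(N \right)} = \left(-12 + N^{\frac{3}{2}}\right) + 52 = 40 + N^{\frac{3}{2}}$)
$\frac{43306}{k{\left(o{\left(-5,-17 \right)} \right)}} = \frac{43306}{40 + \left(-11\right)^{\frac{3}{2}}} = \frac{43306}{40 - 11 i \sqrt{11}}$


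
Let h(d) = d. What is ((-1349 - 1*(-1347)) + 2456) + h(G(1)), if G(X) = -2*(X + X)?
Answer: 2450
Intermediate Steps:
G(X) = -4*X
((-1349 - 1*(-1347)) + 2456) + h(G(1)) = ((-1349 - 1*(-1347)) + 2456) - 4*1 = ((-1349 + 1347) + 2456) - 4 = (-2 + 2456) - 4 = 2454 - 4 = 2450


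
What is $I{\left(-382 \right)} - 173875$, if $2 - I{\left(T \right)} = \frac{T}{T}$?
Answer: $-173874$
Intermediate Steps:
$I{\left(T \right)} = 1$ ($I{\left(T \right)} = 2 - \frac{T}{T} = 2 - 1 = 1$)
$I{\left(-382 \right)} - 173875 = 1 - 173875 = -173874$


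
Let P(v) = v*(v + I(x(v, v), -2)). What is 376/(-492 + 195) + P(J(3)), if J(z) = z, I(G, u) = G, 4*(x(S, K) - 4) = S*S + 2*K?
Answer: 36809/1188 ≈ 30.984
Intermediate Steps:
x(S, K) = 4 + K/2 + S²/4 (x(S, K) = 4 + (S*S + 2*K)/4 = 4 + (S² + 2*K)/4 = 4 + (K/2 + S²/4) = 4 + K/2 + S²/4)
P(v) = v*(4 + v²/4 + 3*v/2) (P(v) = v*(v + (4 + v/2 + v²/4)) = v*(4 + v²/4 + 3*v/2))
376/(-492 + 195) + P(J(3)) = 376/(-492 + 195) + (¼)*3*(16 + 3² + 6*3) = 376/(-297) + (¼)*3*(16 + 9 + 18) = -1/297*376 + (¼)*3*43 = -376/297 + 129/4 = 36809/1188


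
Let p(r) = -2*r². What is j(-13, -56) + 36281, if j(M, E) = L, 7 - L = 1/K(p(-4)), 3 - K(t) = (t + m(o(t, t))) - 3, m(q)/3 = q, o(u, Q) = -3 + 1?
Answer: 1596671/44 ≈ 36288.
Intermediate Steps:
o(u, Q) = -2
m(q) = 3*q
K(t) = 12 - t (K(t) = 3 - ((t + 3*(-2)) - 3) = 3 - ((t - 6) - 3) = 3 - ((-6 + t) - 3) = 3 - (-9 + t) = 3 + (9 - t) = 12 - t)
L = 307/44 (L = 7 - 1/(12 - (-2)*(-4)²) = 7 - 1/(12 - (-2)*16) = 7 - 1/(12 - 1*(-32)) = 7 - 1/(12 + 32) = 7 - 1/44 = 307/44 ≈ 6.9773)
j(M, E) = 307/44
j(-13, -56) + 36281 = 307/44 + 36281 = 1596671/44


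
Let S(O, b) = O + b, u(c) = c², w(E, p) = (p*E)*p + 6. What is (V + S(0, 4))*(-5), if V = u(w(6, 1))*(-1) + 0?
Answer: 700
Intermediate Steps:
w(E, p) = 6 + E*p² (w(E, p) = (E*p)*p + 6 = E*p² + 6 = 6 + E*p²)
V = -144 (V = (6 + 6*1²)²*(-1) + 0 = (6 + 6*1)²*(-1) + 0 = (6 + 6)²*(-1) + 0 = 12²*(-1) + 0 = 144*(-1) + 0 = -144 + 0 = -144)
(V + S(0, 4))*(-5) = (-144 + (0 + 4))*(-5) = (-144 + 4)*(-5) = -140*(-5) = 700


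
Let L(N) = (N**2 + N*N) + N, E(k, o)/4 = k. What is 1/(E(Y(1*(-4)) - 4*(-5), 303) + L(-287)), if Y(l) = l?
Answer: 1/164515 ≈ 6.0785e-6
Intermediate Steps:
E(k, o) = 4*k
L(N) = N + 2*N**2 (L(N) = (N**2 + N**2) + N = 2*N**2 + N = N + 2*N**2)
1/(E(Y(1*(-4)) - 4*(-5), 303) + L(-287)) = 1/(4*(1*(-4) - 4*(-5)) - 287*(1 + 2*(-287))) = 1/(4*(-4 + 20) - 287*(1 - 574)) = 1/(4*16 - 287*(-573)) = 1/(64 + 164451) = 1/164515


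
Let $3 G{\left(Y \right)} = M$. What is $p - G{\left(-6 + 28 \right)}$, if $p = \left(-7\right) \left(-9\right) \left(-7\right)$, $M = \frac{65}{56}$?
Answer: $- \frac{74153}{168} \approx -441.39$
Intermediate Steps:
$M = \frac{65}{56}$ ($M = 65 \cdot \frac{1}{56} = \frac{65}{56} \approx 1.1607$)
$p = -441$ ($p = 63 \left(-7\right) = -441$)
$G{\left(Y \right)} = \frac{65}{168}$ ($G{\left(Y \right)} = \frac{1}{3} \cdot \frac{65}{56} = \frac{65}{168}$)
$p - G{\left(-6 + 28 \right)} = -441 - \frac{65}{168} = - \frac{74153}{168}$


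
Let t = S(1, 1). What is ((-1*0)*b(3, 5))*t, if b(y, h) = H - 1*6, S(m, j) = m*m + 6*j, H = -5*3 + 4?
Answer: 0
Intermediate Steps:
H = -11 (H = -15 + 4 = -11)
S(m, j) = m² + 6*j
t = 7 (t = 1² + 6*1 = 1 + 6 = 7)
b(y, h) = -17 (b(y, h) = -11 - 1*6 = -11 - 6 = -17)
((-1*0)*b(3, 5))*t = (-1*0*(-17))*7 = (0*(-17))*7 = 0*7 = 0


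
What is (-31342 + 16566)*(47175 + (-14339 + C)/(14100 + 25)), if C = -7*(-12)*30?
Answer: -9845766787456/14125 ≈ -6.9704e+8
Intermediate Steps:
C = 2520 (C = 84*30 = 2520)
(-31342 + 16566)*(47175 + (-14339 + C)/(14100 + 25)) = (-31342 + 16566)*(47175 + (-14339 + 2520)/(14100 + 25)) = -14776*(47175 - 11819/14125) = -14776*666335056/14125 = -9845766787456/14125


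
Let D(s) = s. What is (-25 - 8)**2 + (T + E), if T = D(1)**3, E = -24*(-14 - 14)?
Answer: 1762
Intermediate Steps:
E = 672 (E = -24*(-28) = 672)
T = 1 (T = 1**3 = 1)
(-25 - 8)**2 + (T + E) = (-25 - 8)**2 + (1 + 672) = (-33)**2 + 673 = 1089 + 673 = 1762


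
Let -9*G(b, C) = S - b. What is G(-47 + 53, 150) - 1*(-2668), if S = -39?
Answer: 2673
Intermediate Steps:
G(b, C) = 13/3 + b/9 (G(b, C) = -(-39 - b)/9 = 13/3 + b/9)
G(-47 + 53, 150) - 1*(-2668) = (13/3 + (-47 + 53)/9) - 1*(-2668) = (13/3 + (⅑)*6) + 2668 = (13/3 + ⅔) + 2668 = 5 + 2668 = 2673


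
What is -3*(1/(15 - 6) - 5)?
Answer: 44/3 ≈ 14.667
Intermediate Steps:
-3*(1/(15 - 6) - 5) = -3*(1/9 - 5) = -3*(-44/9) = 44/3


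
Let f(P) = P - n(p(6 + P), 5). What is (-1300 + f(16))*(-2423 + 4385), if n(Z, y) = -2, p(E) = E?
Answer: -2515284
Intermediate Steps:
f(P) = 2 + P (f(P) = P - 1*(-2) = P + 2 = 2 + P)
(-1300 + f(16))*(-2423 + 4385) = (-1300 + (2 + 16))*(-2423 + 4385) = (-1300 + 18)*1962 = -1282*1962 = -2515284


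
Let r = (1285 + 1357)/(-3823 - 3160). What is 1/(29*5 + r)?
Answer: 6983/1009893 ≈ 0.0069146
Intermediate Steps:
r = -2642/6983 (r = 2642/(-6983) = 2642*(-1/6983) = -2642/6983 ≈ -0.37835)
1/(29*5 + r) = 1/(29*5 - 2642/6983) = 1/(145 - 2642/6983) = 1/(1009893/6983) = 6983/1009893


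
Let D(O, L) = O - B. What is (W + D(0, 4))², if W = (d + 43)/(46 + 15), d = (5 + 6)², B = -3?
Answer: 120409/3721 ≈ 32.359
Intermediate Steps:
D(O, L) = 3 + O (D(O, L) = O - 1*(-3) = O + 3 = 3 + O)
d = 121 (d = 11² = 121)
W = 164/61 (W = (121 + 43)/(46 + 15) = 164/61 ≈ 2.6885)
(W + D(0, 4))² = (164/61 + (3 + 0))² = (164/61 + 3)² = (347/61)² = 120409/3721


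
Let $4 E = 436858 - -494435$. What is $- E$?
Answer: $- \frac{931293}{4} \approx -2.3282 \cdot 10^{5}$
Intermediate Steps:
$E = \frac{931293}{4}$ ($E = \frac{436858 - -494435}{4} = \frac{436858 + 494435}{4} = \frac{1}{4} \cdot 931293 = \frac{931293}{4} \approx 2.3282 \cdot 10^{5}$)
$- E = \left(-1\right) \frac{931293}{4} = - \frac{931293}{4}$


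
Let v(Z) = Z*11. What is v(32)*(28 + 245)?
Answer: 96096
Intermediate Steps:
v(Z) = 11*Z
v(32)*(28 + 245) = (11*32)*(28 + 245) = 352*273 = 96096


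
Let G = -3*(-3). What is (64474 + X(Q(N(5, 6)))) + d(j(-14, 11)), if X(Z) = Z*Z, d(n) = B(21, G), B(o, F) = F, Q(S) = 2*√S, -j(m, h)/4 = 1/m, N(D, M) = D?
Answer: 64503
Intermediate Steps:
G = 9
j(m, h) = -4/m
d(n) = 9
X(Z) = Z²
(64474 + X(Q(N(5, 6)))) + d(j(-14, 11)) = (64474 + (2*√5)²) + 9 = (64474 + 20) + 9 = 64494 + 9 = 64503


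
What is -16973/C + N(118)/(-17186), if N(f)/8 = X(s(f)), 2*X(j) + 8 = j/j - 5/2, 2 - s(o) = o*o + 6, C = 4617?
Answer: -145761266/39673881 ≈ -3.6740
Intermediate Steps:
s(o) = -4 - o² (s(o) = 2 - (o*o + 6) = 2 - (o² + 6) = 2 - (6 + o²) = 2 + (-6 - o²) = -4 - o²)
X(j) = -19/4 (X(j) = -4 + (j/j - 5/2)/2 = -4 + (1 - 5*½)/2 = -4 + (1 - 5/2)/2 = -4 + (½)*(-3/2) = -4 - ¾ = -19/4)
N(f) = -38 (N(f) = 8*(-19/4) = -38)
-16973/C + N(118)/(-17186) = -16973/4617 - 38/(-17186) = -16973*1/4617 - 38*(-1/17186) = -16973/4617 + 19/8593 = -145761266/39673881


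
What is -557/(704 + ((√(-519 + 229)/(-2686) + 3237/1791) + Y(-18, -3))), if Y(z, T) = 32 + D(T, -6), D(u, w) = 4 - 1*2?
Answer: -105958189192977786/140733661224595471 - 266612108859*I*√290/703668306122977355 ≈ -0.7529 - 6.4522e-6*I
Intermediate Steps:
D(u, w) = 2 (D(u, w) = 4 - 2 = 2)
Y(z, T) = 34 (Y(z, T) = 32 + 2 = 34)
-557/(704 + ((√(-519 + 229)/(-2686) + 3237/1791) + Y(-18, -3))) = -557/(704 + ((√(-519 + 229)/(-2686) + 3237/1791) + 34)) = -557/(704 + ((√(-290)*(-1/2686) + 3237*(1/1791)) + 34)) = -557/(704 + (((I*√290)*(-1/2686) + 1079/597) + 34)) = -557/(704 + ((-I*√290/2686 + 1079/597) + 34)) = -557/(704 + ((1079/597 - I*√290/2686) + 34)) = -557/(704 + (21377/597 - I*√290/2686)) = -557/(441665/597 - I*√290/2686)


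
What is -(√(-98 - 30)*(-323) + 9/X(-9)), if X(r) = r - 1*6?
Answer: ⅗ + 2584*I*√2 ≈ 0.6 + 3654.3*I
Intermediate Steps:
X(r) = -6 + r (X(r) = r - 6 = -6 + r)
-(√(-98 - 30)*(-323) + 9/X(-9)) = -(√(-98 - 30)*(-323) + 9/(-6 - 9)) = -(√(-128)*(-323) + 9/(-15)) = -((8*I*√2)*(-323) + 9*(-1/15)) = -(-2584*I*√2 - ⅗) = -(-⅗ - 2584*I*√2) = ⅗ + 2584*I*√2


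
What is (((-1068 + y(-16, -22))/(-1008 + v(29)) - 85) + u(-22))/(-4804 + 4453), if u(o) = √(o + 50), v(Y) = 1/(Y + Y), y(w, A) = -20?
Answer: 10689/44707 - 2*√7/351 ≈ 0.22401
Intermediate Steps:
v(Y) = 1/(2*Y)
u(o) = √(50 + o)
(((-1068 + y(-16, -22))/(-1008 + v(29)) - 85) + u(-22))/(-4804 + 4453) = (((-1068 - 20)/(-1008 + (½)/29) - 85) + √(50 - 22))/(-4804 + 4453) = ((-1088/(-1008 + (½)*(1/29)) - 85) + √28)/(-351) = ((-1088/(-1008 + 1/58) - 85) + 2*√7)*(-1/351) = ((-1088/(-58463/58) - 85) + 2*√7)*(-1/351) = ((-1088*(-58/58463) - 85) + 2*√7)*(-1/351) = ((3712/3439 - 85) + 2*√7)*(-1/351) = (-288603/3439 + 2*√7)*(-1/351) = 10689/44707 - 2*√7/351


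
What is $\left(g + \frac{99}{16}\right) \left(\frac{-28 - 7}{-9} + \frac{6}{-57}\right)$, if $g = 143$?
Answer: $\frac{1544389}{2736} \approx 564.47$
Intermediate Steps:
$\left(g + \frac{99}{16}\right) \left(\frac{-28 - 7}{-9} + \frac{6}{-57}\right) = \left(143 + \frac{99}{16}\right) \left(\frac{-28 - 7}{-9} + \frac{6}{-57}\right) = \left(143 + 99 \cdot \frac{1}{16}\right) \left(\left(-35\right) \left(- \frac{1}{9}\right) + 6 \left(- \frac{1}{57}\right)\right) = \left(143 + \frac{99}{16}\right) \left(\frac{35}{9} - \frac{2}{19}\right) = \frac{2387}{16} \cdot \frac{647}{171} = \frac{1544389}{2736}$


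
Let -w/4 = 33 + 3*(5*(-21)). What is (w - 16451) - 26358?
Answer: -41681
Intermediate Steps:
w = 1128 (w = -4*(33 + 3*(5*(-21))) = -4*(33 + 3*(-105)) = -4*(33 - 315) = -4*(-282) = 1128)
(w - 16451) - 26358 = (1128 - 16451) - 26358 = -15323 - 26358 = -41681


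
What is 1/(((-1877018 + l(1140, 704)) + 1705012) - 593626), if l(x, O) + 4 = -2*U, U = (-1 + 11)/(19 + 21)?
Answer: -2/1531273 ≈ -1.3061e-6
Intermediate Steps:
U = ¼ (U = 10/40 = 10*(1/40) = ¼ ≈ 0.25000)
l(x, O) = -9/2 (l(x, O) = -4 - 2*¼ = -4 - ½ = -9/2)
1/(((-1877018 + l(1140, 704)) + 1705012) - 593626) = 1/(((-1877018 - 9/2) + 1705012) - 593626) = 1/((-3754045/2 + 1705012) - 593626) = 1/(-344021/2 - 593626) = 1/(-1531273/2) = -2/1531273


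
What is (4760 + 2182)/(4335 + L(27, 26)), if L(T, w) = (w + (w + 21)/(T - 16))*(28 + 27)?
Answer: 1157/1000 ≈ 1.1570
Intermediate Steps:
L(T, w) = 55*w + 55*(21 + w)/(-16 + T) (L(T, w) = (w + (21 + w)/(-16 + T))*55 = 55*w + 55*(21 + w)/(-16 + T))
(4760 + 2182)/(4335 + L(27, 26)) = (4760 + 2182)/(4335 + 55*(21 - 15*26 + 27*26)/(-16 + 27)) = 6942/(4335 + 55*(21 - 390 + 702)/11) = 6942/(4335 + 55*(1/11)*333) = 6942/(4335 + 1665) = 6942/6000 = 6942*(1/6000) = 1157/1000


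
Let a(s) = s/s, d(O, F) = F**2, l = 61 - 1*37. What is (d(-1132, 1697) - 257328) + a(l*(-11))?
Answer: 2622482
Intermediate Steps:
l = 24 (l = 61 - 37 = 24)
a(s) = 1
(d(-1132, 1697) - 257328) + a(l*(-11)) = (1697**2 - 257328) + 1 = (2879809 - 257328) + 1 = 2622481 + 1 = 2622482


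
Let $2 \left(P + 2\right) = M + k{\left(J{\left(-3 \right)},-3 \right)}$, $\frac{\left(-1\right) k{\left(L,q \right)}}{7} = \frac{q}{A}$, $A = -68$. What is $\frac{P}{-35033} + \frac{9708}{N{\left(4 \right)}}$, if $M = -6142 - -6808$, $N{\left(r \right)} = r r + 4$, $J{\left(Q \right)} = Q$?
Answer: $\frac{11563187401}{23822440} \approx 485.39$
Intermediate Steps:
$k{\left(L,q \right)} = \frac{7 q}{68}$ ($k{\left(L,q \right)} = - 7 \frac{q}{-68} = - 7 q \left(- \frac{1}{68}\right) = - 7 \left(- \frac{q}{68}\right) = \frac{7 q}{68}$)
$N{\left(r \right)} = 4 + r^{2}$ ($N{\left(r \right)} = r^{2} + 4 = 4 + r^{2}$)
$M = 666$ ($M = -6142 + 6808 = 666$)
$P = \frac{44995}{136}$ ($P = -2 + \frac{666 + \frac{7}{68} \left(-3\right)}{2} = -2 + \frac{666 - \frac{21}{68}}{2} = -2 + \frac{1}{2} \cdot \frac{45267}{68} = -2 + \frac{45267}{136} = \frac{44995}{136} \approx 330.85$)
$\frac{P}{-35033} + \frac{9708}{N{\left(4 \right)}} = \frac{44995}{136 \left(-35033\right)} + \frac{9708}{4 + 4^{2}} = \frac{44995}{136} \left(- \frac{1}{35033}\right) + \frac{9708}{4 + 16} = - \frac{44995}{4764488} + \frac{9708}{20} = - \frac{44995}{4764488} + 9708 \cdot \frac{1}{20} = - \frac{44995}{4764488} + \frac{2427}{5} = \frac{11563187401}{23822440}$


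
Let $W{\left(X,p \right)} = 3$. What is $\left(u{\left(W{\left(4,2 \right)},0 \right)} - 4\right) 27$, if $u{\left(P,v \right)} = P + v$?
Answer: $-27$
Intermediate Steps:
$\left(u{\left(W{\left(4,2 \right)},0 \right)} - 4\right) 27 = \left(\left(3 + 0\right) - 4\right) 27 = \left(3 - 4\right) 27 = \left(-1\right) 27 = -27$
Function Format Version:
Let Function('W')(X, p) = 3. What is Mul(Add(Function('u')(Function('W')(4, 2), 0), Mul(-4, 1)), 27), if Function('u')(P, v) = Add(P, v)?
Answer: -27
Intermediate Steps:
Mul(Add(Function('u')(Function('W')(4, 2), 0), Mul(-4, 1)), 27) = Mul(Add(Add(3, 0), Mul(-4, 1)), 27) = Mul(Add(3, -4), 27) = Mul(-1, 27) = -27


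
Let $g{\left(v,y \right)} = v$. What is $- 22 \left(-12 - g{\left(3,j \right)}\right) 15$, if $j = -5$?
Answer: $4950$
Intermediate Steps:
$- 22 \left(-12 - g{\left(3,j \right)}\right) 15 = - 22 \left(-12 - 3\right) 15 = \left(-22\right) \left(-15\right) 15 = 330 \cdot 15 = 4950$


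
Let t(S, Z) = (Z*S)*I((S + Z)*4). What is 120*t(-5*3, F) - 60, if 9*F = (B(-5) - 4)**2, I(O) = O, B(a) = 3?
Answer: 106660/9 ≈ 11851.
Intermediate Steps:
F = 1/9 (F = (3 - 4)**2/9 = (1/9)*(-1)**2 = (1/9)*1 = 1/9 ≈ 0.11111)
t(S, Z) = S*Z*(4*S + 4*Z) (t(S, Z) = (Z*S)*((S + Z)*4) = (S*Z)*(4*S + 4*Z) = S*Z*(4*S + 4*Z))
120*t(-5*3, F) - 60 = 120*(4*(-5*3)*(1/9)*(-5*3 + 1/9)) - 60 = 120*(4*(-15)*(1/9)*(-15 + 1/9)) - 60 = 120*(4*(-15)*(1/9)*(-134/9)) - 60 = 120*(2680/27) - 60 = 107200/9 - 60 = 106660/9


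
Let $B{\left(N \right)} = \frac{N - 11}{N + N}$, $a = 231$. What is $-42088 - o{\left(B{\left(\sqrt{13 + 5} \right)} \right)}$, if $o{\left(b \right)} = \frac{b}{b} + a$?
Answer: $-42320$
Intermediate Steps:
$B{\left(N \right)} = \frac{-11 + N}{2 N}$
$o{\left(b \right)} = 232$ ($o{\left(b \right)} = \frac{b}{b} + 231 = 1 + 231 = 232$)
$-42088 - o{\left(B{\left(\sqrt{13 + 5} \right)} \right)} = -42088 - 232 = -42320$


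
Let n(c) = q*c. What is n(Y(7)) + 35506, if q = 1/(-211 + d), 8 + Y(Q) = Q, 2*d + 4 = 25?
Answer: 14237908/401 ≈ 35506.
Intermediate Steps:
d = 21/2 (d = -2 + (½)*25 = -2 + 25/2 = 21/2 ≈ 10.500)
Y(Q) = -8 + Q
q = -2/401 (q = 1/(-211 + 21/2) = 1/(-401/2) = -2/401 ≈ -0.0049875)
n(c) = -2*c/401
n(Y(7)) + 35506 = -2*(-8 + 7)/401 + 35506 = -2/401*(-1) + 35506 = 2/401 + 35506 = 14237908/401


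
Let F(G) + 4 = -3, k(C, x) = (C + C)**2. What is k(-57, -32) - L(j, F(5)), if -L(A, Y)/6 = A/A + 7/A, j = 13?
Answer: 169068/13 ≈ 13005.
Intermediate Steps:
k(C, x) = 4*C**2 (k(C, x) = (2*C)**2 = 4*C**2)
F(G) = -7 (F(G) = -4 - 3 = -7)
L(A, Y) = -6 - 42/A (L(A, Y) = -6*(A/A + 7/A) = -6*(1 + 7/A) = -6 - 42/A)
k(-57, -32) - L(j, F(5)) = 4*(-57)**2 - (-6 - 42/13) = 4*3249 - (-6 - 42*1/13) = 12996 - (-6 - 42/13) = 12996 - 1*(-120/13) = 12996 + 120/13 = 169068/13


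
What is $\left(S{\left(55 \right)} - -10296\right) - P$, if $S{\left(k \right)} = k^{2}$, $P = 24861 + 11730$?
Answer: $-23270$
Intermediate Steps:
$P = 36591$
$\left(S{\left(55 \right)} - -10296\right) - P = \left(55^{2} - -10296\right) - 36591 = \left(3025 + 10296\right) - 36591 = 13321 - 36591 = -23270$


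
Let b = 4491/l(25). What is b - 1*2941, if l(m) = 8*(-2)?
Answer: -51547/16 ≈ -3221.7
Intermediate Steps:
l(m) = -16
b = -4491/16 (b = 4491/(-16) = 4491*(-1/16) = -4491/16 ≈ -280.69)
b - 1*2941 = -4491/16 - 1*2941 = -4491/16 - 2941 = -51547/16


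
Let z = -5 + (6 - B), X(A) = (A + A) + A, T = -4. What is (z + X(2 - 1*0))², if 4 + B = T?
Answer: 225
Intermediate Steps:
B = -8 (B = -4 - 4 = -8)
X(A) = 3*A (X(A) = 2*A + A = 3*A)
z = 9 (z = -5 + (6 - 1*(-8)) = -5 + (6 + 8) = -5 + 14 = 9)
(z + X(2 - 1*0))² = (9 + 3*(2 - 1*0))² = (9 + 3*(2 + 0))² = (9 + 3*2)² = (9 + 6)² = 15² = 225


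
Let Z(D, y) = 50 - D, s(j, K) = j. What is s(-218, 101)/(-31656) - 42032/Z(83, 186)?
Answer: 73920677/58036 ≈ 1273.7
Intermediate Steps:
s(-218, 101)/(-31656) - 42032/Z(83, 186) = -218/(-31656) - 42032/(50 - 1*83) = -218*(-1/31656) - 42032/(50 - 83) = 109/15828 - 42032/(-33) = 109/15828 - 42032*(-1/33) = 109/15828 + 42032/33 = 73920677/58036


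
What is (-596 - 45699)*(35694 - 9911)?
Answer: -1193623985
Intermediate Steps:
(-596 - 45699)*(35694 - 9911) = -46295*25783 = -1193623985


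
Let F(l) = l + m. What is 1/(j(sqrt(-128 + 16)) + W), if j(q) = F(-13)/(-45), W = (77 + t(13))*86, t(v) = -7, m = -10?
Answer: 45/270923 ≈ 0.00016610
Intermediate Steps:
F(l) = -10 + l (F(l) = l - 10 = -10 + l)
W = 6020 (W = (77 - 7)*86 = 70*86 = 6020)
j(q) = 23/45 (j(q) = (-10 - 13)/(-45) = -23*(-1/45) = 23/45)
1/(j(sqrt(-128 + 16)) + W) = 1/(23/45 + 6020) = 1/(270923/45) = 45/270923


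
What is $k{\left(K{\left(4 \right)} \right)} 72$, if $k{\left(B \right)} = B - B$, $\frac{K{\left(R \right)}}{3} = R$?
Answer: $0$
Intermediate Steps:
$K{\left(R \right)} = 3 R$
$k{\left(B \right)} = 0$
$k{\left(K{\left(4 \right)} \right)} 72 = 0 \cdot 72 = 0$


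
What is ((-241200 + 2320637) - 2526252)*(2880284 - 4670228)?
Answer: 799773828360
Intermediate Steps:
((-241200 + 2320637) - 2526252)*(2880284 - 4670228) = (2079437 - 2526252)*(-1789944) = -446815*(-1789944) = 799773828360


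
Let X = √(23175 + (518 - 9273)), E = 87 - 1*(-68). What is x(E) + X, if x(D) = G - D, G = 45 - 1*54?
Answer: -164 + 2*√3605 ≈ -43.917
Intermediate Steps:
G = -9 (G = 45 - 54 = -9)
E = 155 (E = 87 + 68 = 155)
x(D) = -9 - D
X = 2*√3605 (X = √(23175 - 8755) = √14420 = 2*√3605 ≈ 120.08)
x(E) + X = (-9 - 1*155) + 2*√3605 = (-9 - 155) + 2*√3605 = -164 + 2*√3605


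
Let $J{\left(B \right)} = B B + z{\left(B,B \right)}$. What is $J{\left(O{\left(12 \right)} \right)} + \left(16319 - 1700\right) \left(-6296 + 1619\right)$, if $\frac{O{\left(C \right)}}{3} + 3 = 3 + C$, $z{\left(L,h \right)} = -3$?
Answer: $-68371770$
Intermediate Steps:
$O{\left(C \right)} = 3 C$ ($O{\left(C \right)} = -9 + 3 \left(3 + C\right) = -9 + \left(9 + 3 C\right) = 3 C$)
$J{\left(B \right)} = -3 + B^{2}$ ($J{\left(B \right)} = B B - 3 = B^{2} - 3 = -3 + B^{2}$)
$J{\left(O{\left(12 \right)} \right)} + \left(16319 - 1700\right) \left(-6296 + 1619\right) = \left(-3 + \left(3 \cdot 12\right)^{2}\right) + \left(16319 - 1700\right) \left(-6296 + 1619\right) = \left(-3 + 36^{2}\right) + 14619 \left(-4677\right) = \left(-3 + 1296\right) - 68373063 = 1293 - 68373063 = -68371770$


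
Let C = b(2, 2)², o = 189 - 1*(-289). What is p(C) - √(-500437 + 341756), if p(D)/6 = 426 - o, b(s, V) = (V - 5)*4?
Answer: -312 - I*√158681 ≈ -312.0 - 398.35*I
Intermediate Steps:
b(s, V) = -20 + 4*V (b(s, V) = (-5 + V)*4 = -20 + 4*V)
o = 478 (o = 189 + 289 = 478)
C = 144 (C = (-20 + 4*2)² = (-20 + 8)² = (-12)² = 144)
p(D) = -312 (p(D) = 6*(426 - 1*478) = 6*(426 - 478) = 6*(-52) = -312)
p(C) - √(-500437 + 341756) = -312 - √(-500437 + 341756) = -312 - √(-158681) = -312 - I*√158681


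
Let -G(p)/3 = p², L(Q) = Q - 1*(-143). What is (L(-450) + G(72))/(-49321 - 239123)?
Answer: 15859/288444 ≈ 0.054981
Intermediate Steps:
L(Q) = 143 + Q (L(Q) = Q + 143 = 143 + Q)
G(p) = -3*p²
(L(-450) + G(72))/(-49321 - 239123) = ((143 - 450) - 3*72²)/(-49321 - 239123) = (-307 - 3*5184)/(-288444) = (-307 - 15552)*(-1/288444) = -15859*(-1/288444) = 15859/288444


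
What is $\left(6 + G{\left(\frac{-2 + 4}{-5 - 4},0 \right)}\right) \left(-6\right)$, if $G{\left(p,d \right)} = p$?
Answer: $- \frac{104}{3} \approx -34.667$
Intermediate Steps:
$\left(6 + G{\left(\frac{-2 + 4}{-5 - 4},0 \right)}\right) \left(-6\right) = \left(6 + \frac{-2 + 4}{-5 - 4}\right) \left(-6\right) = \left(6 + \frac{2}{-9}\right) \left(-6\right) = \left(6 + 2 \left(- \frac{1}{9}\right)\right) \left(-6\right) = \left(6 - \frac{2}{9}\right) \left(-6\right) = \frac{52}{9} \left(-6\right) = - \frac{104}{3}$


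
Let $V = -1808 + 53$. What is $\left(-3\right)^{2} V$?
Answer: $-15795$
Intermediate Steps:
$V = -1755$
$\left(-3\right)^{2} V = \left(-3\right)^{2} \left(-1755\right) = 9 \left(-1755\right) = -15795$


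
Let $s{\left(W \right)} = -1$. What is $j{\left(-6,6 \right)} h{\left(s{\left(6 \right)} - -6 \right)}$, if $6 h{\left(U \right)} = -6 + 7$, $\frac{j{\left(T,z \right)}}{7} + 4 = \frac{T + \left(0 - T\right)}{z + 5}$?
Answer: $- \frac{14}{3} \approx -4.6667$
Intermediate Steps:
$j{\left(T,z \right)} = -28$ ($j{\left(T,z \right)} = -28 + 7 \frac{T + \left(0 - T\right)}{z + 5} = -28 + 7 \frac{T - T}{5 + z} = -28 + 7 \frac{0}{5 + z} = -28 + 7 \cdot 0 = -28 + 0 = -28$)
$h{\left(U \right)} = \frac{1}{6}$ ($h{\left(U \right)} = \frac{-6 + 7}{6} = \frac{1}{6} \cdot 1 = \frac{1}{6}$)
$j{\left(-6,6 \right)} h{\left(s{\left(6 \right)} - -6 \right)} = \left(-28\right) \frac{1}{6} = - \frac{14}{3}$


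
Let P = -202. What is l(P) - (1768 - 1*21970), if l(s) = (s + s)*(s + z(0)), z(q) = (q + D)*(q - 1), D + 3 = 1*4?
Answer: 102214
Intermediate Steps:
D = 1 (D = -3 + 1*4 = -3 + 4 = 1)
z(q) = (1 + q)*(-1 + q) (z(q) = (q + 1)*(q - 1) = (1 + q)*(-1 + q))
l(s) = 2*s*(-1 + s) (l(s) = (s + s)*(s + (-1 + 0**2)) = (2*s)*(s + (-1 + 0)) = (2*s)*(s - 1) = (2*s)*(-1 + s) = 2*s*(-1 + s))
l(P) - (1768 - 1*21970) = 2*(-202)*(-1 - 202) - (1768 - 1*21970) = 2*(-202)*(-203) - (1768 - 21970) = 82012 - 1*(-20202) = 82012 + 20202 = 102214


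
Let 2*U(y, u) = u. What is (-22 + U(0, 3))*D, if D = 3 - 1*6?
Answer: 123/2 ≈ 61.500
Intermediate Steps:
U(y, u) = u/2
D = -3 (D = 3 - 6 = -3)
(-22 + U(0, 3))*D = (-22 + (1/2)*3)*(-3) = (-22 + 3/2)*(-3) = -41/2*(-3) = 123/2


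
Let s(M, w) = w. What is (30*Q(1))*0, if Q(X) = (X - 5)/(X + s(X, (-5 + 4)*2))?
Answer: 0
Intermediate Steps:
Q(X) = (-5 + X)/(-2 + X) (Q(X) = (X - 5)/(X + (-5 + 4)*2) = (-5 + X)/(X - 1*2) = (-5 + X)/(X - 2) = (-5 + X)/(-2 + X))
(30*Q(1))*0 = (30*((-5 + 1)/(-2 + 1)))*0 = (30*(-4/(-1)))*0 = (30*(-1*(-4)))*0 = (30*4)*0 = 120*0 = 0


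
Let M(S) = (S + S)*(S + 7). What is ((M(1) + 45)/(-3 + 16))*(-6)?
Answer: -366/13 ≈ -28.154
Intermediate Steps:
M(S) = 2*S*(7 + S) (M(S) = (2*S)*(7 + S) = 2*S*(7 + S))
((M(1) + 45)/(-3 + 16))*(-6) = ((2*1*(7 + 1) + 45)/(-3 + 16))*(-6) = ((2*1*8 + 45)/13)*(-6) = ((16 + 45)*(1/13))*(-6) = (61*(1/13))*(-6) = (61/13)*(-6) = -366/13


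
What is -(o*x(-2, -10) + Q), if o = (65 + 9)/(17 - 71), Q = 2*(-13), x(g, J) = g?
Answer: 628/27 ≈ 23.259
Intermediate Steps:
Q = -26
o = -37/27 (o = 74/(-54) = 74*(-1/54) = -37/27 ≈ -1.3704)
-(o*x(-2, -10) + Q) = -(-37/27*(-2) - 26) = -(74/27 - 26) = -1*(-628/27) = 628/27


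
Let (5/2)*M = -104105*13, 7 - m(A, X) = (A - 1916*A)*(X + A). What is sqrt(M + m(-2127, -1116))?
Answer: 2*sqrt(3302215619) ≈ 1.1493e+5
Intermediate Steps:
m(A, X) = 7 + 1915*A*(A + X) (m(A, X) = 7 - (A - 1916*A)*(X + A) = 7 - (-1915*A)*(A + X) = 7 - (-1915)*A*(A + X) = 7 + 1915*A*(A + X))
M = -541346 (M = 2*(-104105*13)/5 = (2/5)*(-1353365) = -541346)
sqrt(M + m(-2127, -1116)) = sqrt(-541346 + (7 + 1915*(-2127)**2 + 1915*(-2127)*(-1116))) = sqrt(-541346 + (7 + 1915*4524129 + 4545696780)) = sqrt(-541346 + (7 + 8663707035 + 4545696780)) = sqrt(-541346 + 13209403822) = sqrt(13208862476) = 2*sqrt(3302215619)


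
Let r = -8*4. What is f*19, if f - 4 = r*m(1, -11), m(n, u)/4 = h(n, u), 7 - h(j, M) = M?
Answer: -43700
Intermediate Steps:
r = -32
h(j, M) = 7 - M
m(n, u) = 28 - 4*u (m(n, u) = 4*(7 - u) = 28 - 4*u)
f = -2300 (f = 4 - 32*(28 - 4*(-11)) = 4 - 32*(28 + 44) = 4 - 32*72 = 4 - 2304 = -2300)
f*19 = -2300*19 = -43700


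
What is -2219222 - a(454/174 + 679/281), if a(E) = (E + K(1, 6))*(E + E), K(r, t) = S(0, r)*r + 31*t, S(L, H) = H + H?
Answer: -1327490446885718/597655809 ≈ -2.2212e+6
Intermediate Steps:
S(L, H) = 2*H
K(r, t) = 2*r**2 + 31*t (K(r, t) = (2*r)*r + 31*t = 2*r**2 + 31*t)
a(E) = 2*E*(188 + E) (a(E) = (E + (2*1**2 + 31*6))*(E + E) = (E + (2*1 + 186))*(2*E) = (E + (2 + 186))*(2*E) = (E + 188)*(2*E) = (188 + E)*(2*E) = 2*E*(188 + E))
-2219222 - a(454/174 + 679/281) = -2219222 - 2*(454/174 + 679/281)*(188 + (454/174 + 679/281)) = -2219222 - 2*(454*(1/174) + 679*(1/281))*(188 + (454*(1/174) + 679*(1/281))) = -2219222 - 2*(227/87 + 679/281)*(188 + (227/87 + 679/281)) = -2219222 - 2*122860*(188 + 122860/24447)/24447 = -2219222 - 2*122860*4718896/(24447*24447) = -2219222 - 1*1159527125120/597655809 = -2219222 - 1159527125120/597655809 = -1327490446885718/597655809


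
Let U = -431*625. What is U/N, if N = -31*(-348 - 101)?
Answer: -269375/13919 ≈ -19.353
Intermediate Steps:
N = 13919 (N = -31*(-449) = 13919)
U = -269375
U/N = -269375/13919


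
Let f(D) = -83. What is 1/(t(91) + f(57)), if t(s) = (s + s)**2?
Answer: 1/33041 ≈ 3.0265e-5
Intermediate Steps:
t(s) = 4*s**2 (t(s) = (2*s)**2 = 4*s**2)
1/(t(91) + f(57)) = 1/(4*91**2 - 83) = 1/(4*8281 - 83) = 1/(33124 - 83) = 1/33041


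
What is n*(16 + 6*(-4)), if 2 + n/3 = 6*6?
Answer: -816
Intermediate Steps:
n = 102 (n = -6 + 3*(6*6) = -6 + 3*36 = -6 + 108 = 102)
n*(16 + 6*(-4)) = 102*(16 + 6*(-4)) = 102*(16 - 24) = 102*(-8) = -816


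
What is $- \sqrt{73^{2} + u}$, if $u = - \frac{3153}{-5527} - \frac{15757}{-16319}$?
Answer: $- \frac{\sqrt{43364755040632876299}}{90195113} \approx -73.01$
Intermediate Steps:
$u = \frac{138542746}{90195113}$ ($u = \left(-3153\right) \left(- \frac{1}{5527}\right) - - \frac{15757}{16319} = \frac{3153}{5527} + \frac{15757}{16319} = \frac{138542746}{90195113} \approx 1.536$)
$- \sqrt{73^{2} + u} = - \sqrt{73^{2} + \frac{138542746}{90195113}} = - \sqrt{5329 + \frac{138542746}{90195113}} = - \sqrt{\frac{480788299923}{90195113}} = - \frac{\sqrt{43364755040632876299}}{90195113}$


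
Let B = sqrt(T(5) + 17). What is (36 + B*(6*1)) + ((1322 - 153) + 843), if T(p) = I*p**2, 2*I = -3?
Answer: 2048 + 3*I*sqrt(82) ≈ 2048.0 + 27.166*I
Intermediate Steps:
I = -3/2 (I = (1/2)*(-3) = -3/2 ≈ -1.5000)
T(p) = -3*p**2/2
B = I*sqrt(82)/2 (B = sqrt(-3/2*5**2 + 17) = sqrt(-3/2*25 + 17) = sqrt(-75/2 + 17) = sqrt(-41/2) = I*sqrt(82)/2 ≈ 4.5277*I)
(36 + B*(6*1)) + ((1322 - 153) + 843) = (36 + (I*sqrt(82)/2)*(6*1)) + ((1322 - 153) + 843) = (36 + (I*sqrt(82)/2)*6) + (1169 + 843) = (36 + 3*I*sqrt(82)) + 2012 = 2048 + 3*I*sqrt(82)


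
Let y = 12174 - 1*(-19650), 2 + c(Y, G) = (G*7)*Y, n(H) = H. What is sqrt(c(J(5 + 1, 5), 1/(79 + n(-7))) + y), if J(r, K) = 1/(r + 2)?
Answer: 7*sqrt(374071)/24 ≈ 178.39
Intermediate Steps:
J(r, K) = 1/(2 + r)
c(Y, G) = -2 + 7*G*Y (c(Y, G) = -2 + (G*7)*Y = -2 + (7*G)*Y = -2 + 7*G*Y)
y = 31824 (y = 12174 + 19650 = 31824)
sqrt(c(J(5 + 1, 5), 1/(79 + n(-7))) + y) = sqrt((-2 + 7/((79 - 7)*(2 + (5 + 1)))) + 31824) = sqrt((-2 + 7/(72*(2 + 6))) + 31824) = sqrt((-2 + 7*(1/72)/8) + 31824) = sqrt((-2 + 7*(1/72)*(1/8)) + 31824) = sqrt((-2 + 7/576) + 31824) = sqrt(-1145/576 + 31824) = sqrt(18329479/576) = 7*sqrt(374071)/24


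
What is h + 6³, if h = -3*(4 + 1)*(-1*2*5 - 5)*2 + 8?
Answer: 674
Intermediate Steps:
h = 458 (h = -3*5*(-2*5 - 5)*2 + 8 = -3*5*(-10 - 5)*2 + 8 = -3*5*(-15)*2 + 8 = -(-225)*2 + 8 = -3*(-150) + 8 = 450 + 8 = 458)
h + 6³ = 458 + 6³ = 458 + 216 = 674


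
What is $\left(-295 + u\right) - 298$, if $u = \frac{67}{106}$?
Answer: $- \frac{62791}{106} \approx -592.37$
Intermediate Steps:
$u = \frac{67}{106}$ ($u = 67 \cdot \frac{1}{106} = \frac{67}{106} \approx 0.63208$)
$\left(-295 + u\right) - 298 = \left(-295 + \frac{67}{106}\right) - 298 = - \frac{31203}{106} - 298 = - \frac{62791}{106}$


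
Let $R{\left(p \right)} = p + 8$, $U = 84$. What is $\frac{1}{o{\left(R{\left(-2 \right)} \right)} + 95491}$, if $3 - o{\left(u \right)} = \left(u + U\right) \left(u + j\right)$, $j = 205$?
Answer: $\frac{1}{76504} \approx 1.3071 \cdot 10^{-5}$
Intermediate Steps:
$R{\left(p \right)} = 8 + p$
$o{\left(u \right)} = 3 - \left(84 + u\right) \left(205 + u\right)$ ($o{\left(u \right)} = 3 - \left(u + 84\right) \left(u + 205\right) = 3 - \left(84 + u\right) \left(205 + u\right)$)
$\frac{1}{o{\left(R{\left(-2 \right)} \right)} + 95491} = \frac{1}{\left(-17217 - \left(8 - 2\right)^{2} - 289 \left(8 - 2\right)\right) + 95491} = \frac{1}{\left(-17217 - 6^{2} - 1734\right) + 95491} = \frac{1}{\left(-17217 - 36 - 1734\right) + 95491} = \frac{1}{-18987 + 95491} = \frac{1}{76504}$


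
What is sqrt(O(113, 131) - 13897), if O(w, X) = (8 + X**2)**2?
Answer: 2*sqrt(73690166) ≈ 17169.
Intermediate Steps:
sqrt(O(113, 131) - 13897) = sqrt((8 + 131**2)**2 - 13897) = sqrt((8 + 17161)**2 - 13897) = sqrt(17169**2 - 13897) = sqrt(294774561 - 13897) = sqrt(294760664) = 2*sqrt(73690166)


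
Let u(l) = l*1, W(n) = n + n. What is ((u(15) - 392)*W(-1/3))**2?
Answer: 568516/9 ≈ 63168.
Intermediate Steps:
W(n) = 2*n
u(l) = l
((u(15) - 392)*W(-1/3))**2 = ((15 - 392)*(2*(-1/3)))**2 = (-754*(-1*1/3))**2 = (-754*(-1)/3)**2 = (-377*(-2/3))**2 = (754/3)**2 = 568516/9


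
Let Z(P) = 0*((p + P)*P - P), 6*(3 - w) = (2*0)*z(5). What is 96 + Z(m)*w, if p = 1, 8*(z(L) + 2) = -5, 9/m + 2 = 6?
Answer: 96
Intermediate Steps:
m = 9/4 (m = 9/(-2 + 6) = 9/4 ≈ 2.2500)
z(L) = -21/8 (z(L) = -2 + (1/8)*(-5) = -2 - 5/8 = -21/8)
w = 3 (w = 3 - 2*0*(-21)/(6*8) = 3 - 0*(-21)/8 = 3 - 1/6*0 = 3 + 0 = 3)
Z(P) = 0 (Z(P) = 0*((1 + P)*P - P) = 0*(P*(1 + P) - P) = 0*(-P + P*(1 + P)) = 0)
96 + Z(m)*w = 96 + 0*3 = 96 + 0 = 96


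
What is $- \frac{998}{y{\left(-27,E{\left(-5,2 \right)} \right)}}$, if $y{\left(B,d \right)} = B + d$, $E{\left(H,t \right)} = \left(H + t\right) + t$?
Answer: $\frac{499}{14} \approx 35.643$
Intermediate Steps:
$E{\left(H,t \right)} = H + 2 t$
$- \frac{998}{y{\left(-27,E{\left(-5,2 \right)} \right)}} = - \frac{998}{-27 + \left(-5 + 2 \cdot 2\right)} = - \frac{998}{-27 + \left(-5 + 4\right)} = - \frac{998}{-27 - 1} = - \frac{998}{-28} = \left(-998\right) \left(- \frac{1}{28}\right) = \frac{499}{14}$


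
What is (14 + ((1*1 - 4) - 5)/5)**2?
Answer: 3844/25 ≈ 153.76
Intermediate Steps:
(14 + ((1*1 - 4) - 5)/5)**2 = (14 + ((1 - 4) - 5)*(1/5))**2 = (14 + (-3 - 5)*(1/5))**2 = (14 - 8*1/5)**2 = (14 - 8/5)**2 = (62/5)**2 = 3844/25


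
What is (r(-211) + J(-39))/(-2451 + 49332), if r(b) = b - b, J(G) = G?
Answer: -13/15627 ≈ -0.00083189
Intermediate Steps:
r(b) = 0
(r(-211) + J(-39))/(-2451 + 49332) = (0 - 39)/(-2451 + 49332) = -39/46881 = -39*1/46881 = -13/15627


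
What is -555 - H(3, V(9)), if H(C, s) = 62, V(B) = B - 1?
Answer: -617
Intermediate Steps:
V(B) = -1 + B
-555 - H(3, V(9)) = -555 - 1*62 = -555 - 62 = -617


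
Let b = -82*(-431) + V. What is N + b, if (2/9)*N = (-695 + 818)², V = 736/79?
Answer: 16342227/158 ≈ 1.0343e+5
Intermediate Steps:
V = 736/79 (V = 736*(1/79) = 736/79 ≈ 9.3165)
N = 136161/2 (N = 9*(-695 + 818)²/2 = (9/2)*123² = (9/2)*15129 = 136161/2 ≈ 68081.)
b = 2792754/79 (b = -82*(-431) + 736/79 = 35342 + 736/79 = 2792754/79 ≈ 35351.)
N + b = 136161/2 + 2792754/79 = 16342227/158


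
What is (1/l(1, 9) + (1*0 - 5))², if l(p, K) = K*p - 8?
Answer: 16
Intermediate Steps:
l(p, K) = -8 + K*p
(1/l(1, 9) + (1*0 - 5))² = (1/(-8 + 9*1) + (1*0 - 5))² = (1/(-8 + 9) + (0 - 5))² = (1/1 - 5)² = (1 - 5)² = (-4)² = 16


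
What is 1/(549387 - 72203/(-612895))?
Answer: 612895/336716617568 ≈ 1.8202e-6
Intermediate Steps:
1/(549387 - 72203/(-612895)) = 1/(549387 - 72203*(-1/612895)) = 1/(549387 + 72203/612895) = 1/(336716617568/612895) = 612895/336716617568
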